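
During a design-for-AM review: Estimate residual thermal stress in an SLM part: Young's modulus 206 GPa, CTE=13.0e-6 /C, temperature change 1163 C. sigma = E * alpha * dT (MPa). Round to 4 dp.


sigma = 206*1000 * 13.0e-6 * 1163 = 3114.514 MPa


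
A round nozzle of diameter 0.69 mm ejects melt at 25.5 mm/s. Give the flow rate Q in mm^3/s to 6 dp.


A = pi*(0.69/2)^2 = 0.37392807 mm^2
Q = 0.37392807 * 25.5 = 9.535166 mm^3/s


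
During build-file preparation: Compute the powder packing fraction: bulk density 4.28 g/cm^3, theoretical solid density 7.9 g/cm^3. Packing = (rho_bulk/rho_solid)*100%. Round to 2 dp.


Packing = (4.28/7.9)*100 = 54.18 %


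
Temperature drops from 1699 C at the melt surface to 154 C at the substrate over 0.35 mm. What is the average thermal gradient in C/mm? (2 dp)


G = (1699-154)/0.35 = 4414.29 C/mm


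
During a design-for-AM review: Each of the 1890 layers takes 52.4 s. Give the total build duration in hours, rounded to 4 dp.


t = 1890 * 52.4 / 3600 = 27.51 hrs


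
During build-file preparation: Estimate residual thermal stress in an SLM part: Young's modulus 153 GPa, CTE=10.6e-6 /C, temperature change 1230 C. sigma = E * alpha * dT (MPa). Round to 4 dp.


sigma = 153*1000 * 10.6e-6 * 1230 = 1994.814 MPa


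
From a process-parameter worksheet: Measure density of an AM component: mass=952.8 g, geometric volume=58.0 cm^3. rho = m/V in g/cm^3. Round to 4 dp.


rho = 952.8 / 58.0 = 16.4276 g/cm^3


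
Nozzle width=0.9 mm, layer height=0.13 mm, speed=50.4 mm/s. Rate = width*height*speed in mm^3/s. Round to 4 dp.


Rate = 0.9 * 0.13 * 50.4 = 5.8968 mm^3/s


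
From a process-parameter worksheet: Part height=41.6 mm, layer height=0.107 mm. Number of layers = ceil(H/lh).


Layers = ceil(41.6/0.107) = 389


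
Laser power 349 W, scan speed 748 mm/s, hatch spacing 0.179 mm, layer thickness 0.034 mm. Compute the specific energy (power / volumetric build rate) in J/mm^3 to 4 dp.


Build rate = 748 * 0.179 * 0.034 = 4.552328 mm^3/s
SE = 349 / 4.552328 = 76.6641 J/mm^3


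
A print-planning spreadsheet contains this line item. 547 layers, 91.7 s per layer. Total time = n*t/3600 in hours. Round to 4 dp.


t = 547 * 91.7 / 3600 = 13.9333 hrs


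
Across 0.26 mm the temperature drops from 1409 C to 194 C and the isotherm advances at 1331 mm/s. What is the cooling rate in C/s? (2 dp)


G = (1409-194)/0.26 = 4673.07692308 C/mm
CR = 4673.07692308 * 1331 = 6219865.38 C/s


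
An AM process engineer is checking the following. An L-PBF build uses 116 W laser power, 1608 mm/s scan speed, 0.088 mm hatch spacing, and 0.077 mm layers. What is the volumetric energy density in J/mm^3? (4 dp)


E = 116 / (1608*0.088*0.077) = 10.6463 J/mm^3


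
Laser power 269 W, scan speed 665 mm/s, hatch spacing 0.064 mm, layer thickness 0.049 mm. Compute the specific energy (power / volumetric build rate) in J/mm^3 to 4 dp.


Build rate = 665 * 0.064 * 0.049 = 2.08544 mm^3/s
SE = 269 / 2.08544 = 128.9896 J/mm^3


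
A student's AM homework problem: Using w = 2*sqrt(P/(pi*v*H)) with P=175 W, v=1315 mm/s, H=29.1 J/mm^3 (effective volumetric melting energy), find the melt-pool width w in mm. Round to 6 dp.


w = 2*sqrt(175/(pi*1315*29.1)) = 0.076307 mm


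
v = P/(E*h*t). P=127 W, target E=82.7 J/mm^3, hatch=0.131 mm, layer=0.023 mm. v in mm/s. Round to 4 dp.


v = 127 / (82.7*0.131*0.023) = 509.6817 mm/s


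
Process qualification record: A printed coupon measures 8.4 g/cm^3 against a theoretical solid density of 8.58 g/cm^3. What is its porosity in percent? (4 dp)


Porosity = (1-8.4/8.58)*100 = 2.0979 %


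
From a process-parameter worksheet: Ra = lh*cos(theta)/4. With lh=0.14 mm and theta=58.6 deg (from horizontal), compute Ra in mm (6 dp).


Ra = 0.14 * cos(58.6) / 4 = 0.018235 mm


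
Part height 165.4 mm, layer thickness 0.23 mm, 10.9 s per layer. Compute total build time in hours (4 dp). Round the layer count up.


Layers = ceil(165.4/0.23) = 720
t = 720 * 10.9 / 3600 = 2.18 hrs


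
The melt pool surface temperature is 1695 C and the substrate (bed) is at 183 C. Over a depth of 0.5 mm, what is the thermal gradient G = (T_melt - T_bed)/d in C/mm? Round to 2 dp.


G = (1695-183)/0.5 = 3024.0 C/mm


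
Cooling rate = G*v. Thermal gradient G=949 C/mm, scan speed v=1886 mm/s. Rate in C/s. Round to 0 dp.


CR = 949 * 1886 = 1789814 C/s


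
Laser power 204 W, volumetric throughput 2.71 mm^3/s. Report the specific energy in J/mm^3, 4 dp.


SE = 204 / 2.71 = 75.2768 J/mm^3


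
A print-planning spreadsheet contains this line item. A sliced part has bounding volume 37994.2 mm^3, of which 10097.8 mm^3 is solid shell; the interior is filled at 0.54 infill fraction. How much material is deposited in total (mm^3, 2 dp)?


V_infill = (37994.2 - 10097.8) * 0.54 = 15064.06
V_total = 10097.8 + 15064.06 = 25161.86 mm^3


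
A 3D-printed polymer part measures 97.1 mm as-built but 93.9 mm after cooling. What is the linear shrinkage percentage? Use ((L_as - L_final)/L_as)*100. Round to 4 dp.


Shrinkage = ((97.1-93.9)/97.1)*100 = 3.2956 %


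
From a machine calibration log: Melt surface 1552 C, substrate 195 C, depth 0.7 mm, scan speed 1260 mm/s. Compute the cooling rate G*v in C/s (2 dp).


G = (1552-195)/0.7 = 1938.57142857 C/mm
CR = 1938.57142857 * 1260 = 2442600.0 C/s


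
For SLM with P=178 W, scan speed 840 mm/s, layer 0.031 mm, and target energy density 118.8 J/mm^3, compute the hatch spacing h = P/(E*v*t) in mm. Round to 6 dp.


h = 178 / (118.8*840*0.031) = 0.057539 mm


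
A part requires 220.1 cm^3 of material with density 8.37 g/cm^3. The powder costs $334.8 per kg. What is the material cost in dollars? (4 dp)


Mass = 220.1*8.37/1000 = 1.842237 kg
Cost = 1.842237 * 334.8 = 616.7809 $


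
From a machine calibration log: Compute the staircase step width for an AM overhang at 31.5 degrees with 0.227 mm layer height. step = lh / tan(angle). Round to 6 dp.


step = 0.227 / tan(31.5) = 0.37043 mm


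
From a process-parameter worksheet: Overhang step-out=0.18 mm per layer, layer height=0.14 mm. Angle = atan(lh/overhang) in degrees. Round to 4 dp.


angle = atan(0.14/0.18) = 37.875 degrees


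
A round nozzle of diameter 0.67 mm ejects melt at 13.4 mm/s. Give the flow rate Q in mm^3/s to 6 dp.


A = pi*(0.67/2)^2 = 0.35256524 mm^2
Q = 0.35256524 * 13.4 = 4.724374 mm^3/s


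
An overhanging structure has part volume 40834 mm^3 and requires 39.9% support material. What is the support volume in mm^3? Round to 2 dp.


V_support = 40834 * 0.399 = 16292.77 mm^3


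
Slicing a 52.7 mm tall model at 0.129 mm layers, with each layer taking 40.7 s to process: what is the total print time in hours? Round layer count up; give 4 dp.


Layers = ceil(52.7/0.129) = 409
t = 409 * 40.7 / 3600 = 4.624 hrs


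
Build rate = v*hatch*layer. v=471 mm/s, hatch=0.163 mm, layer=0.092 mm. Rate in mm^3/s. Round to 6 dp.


Rate = 471 * 0.163 * 0.092 = 7.063116 mm^3/s


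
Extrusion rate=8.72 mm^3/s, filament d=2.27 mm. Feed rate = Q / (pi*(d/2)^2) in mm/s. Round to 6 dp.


A = pi*(2.27/2)^2 = 4.047078
v = 8.72 / 4.047078 = 2.154641 mm/s


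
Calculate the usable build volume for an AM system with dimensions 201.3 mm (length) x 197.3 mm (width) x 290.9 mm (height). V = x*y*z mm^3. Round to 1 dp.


V = 201.3 * 197.3 * 290.9 = 11553526.9 mm^3


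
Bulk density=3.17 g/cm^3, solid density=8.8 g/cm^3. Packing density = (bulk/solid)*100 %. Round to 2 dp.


Packing = (3.17/8.8)*100 = 36.02 %


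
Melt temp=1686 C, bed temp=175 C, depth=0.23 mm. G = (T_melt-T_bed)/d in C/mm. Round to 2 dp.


G = (1686-175)/0.23 = 6569.57 C/mm


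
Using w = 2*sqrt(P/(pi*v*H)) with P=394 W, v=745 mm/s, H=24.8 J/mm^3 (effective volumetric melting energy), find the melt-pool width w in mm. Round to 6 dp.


w = 2*sqrt(394/(pi*745*24.8)) = 0.164778 mm


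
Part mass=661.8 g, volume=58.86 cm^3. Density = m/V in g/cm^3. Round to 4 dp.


rho = 661.8 / 58.86 = 11.2436 g/cm^3


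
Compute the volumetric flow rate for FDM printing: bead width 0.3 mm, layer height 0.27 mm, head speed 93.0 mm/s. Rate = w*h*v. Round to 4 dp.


Rate = 0.3 * 0.27 * 93.0 = 7.533 mm^3/s


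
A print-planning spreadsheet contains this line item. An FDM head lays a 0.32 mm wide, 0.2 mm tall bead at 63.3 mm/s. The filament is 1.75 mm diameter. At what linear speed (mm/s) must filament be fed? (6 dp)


Q = 0.32 * 0.2 * 63.3 = 4.0512 mm^3/s
A_fil = pi*(1.75/2)^2 = 2.40528188 mm^2
v_feed = 4.0512 / 2.40528188 = 1.684293 mm/s


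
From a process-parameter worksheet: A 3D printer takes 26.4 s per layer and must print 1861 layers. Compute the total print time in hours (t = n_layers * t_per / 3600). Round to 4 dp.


t = 1861 * 26.4 / 3600 = 13.6473 hrs


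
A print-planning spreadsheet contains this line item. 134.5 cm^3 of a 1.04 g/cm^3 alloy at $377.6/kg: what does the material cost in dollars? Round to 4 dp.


Mass = 134.5*1.04/1000 = 0.13988 kg
Cost = 0.13988 * 377.6 = 52.8187 $


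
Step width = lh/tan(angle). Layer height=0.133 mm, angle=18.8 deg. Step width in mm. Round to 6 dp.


step = 0.133 / tan(18.8) = 0.390685 mm


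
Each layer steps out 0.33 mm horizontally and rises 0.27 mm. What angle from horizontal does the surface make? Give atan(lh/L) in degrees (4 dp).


angle = atan(0.27/0.33) = 39.2894 degrees


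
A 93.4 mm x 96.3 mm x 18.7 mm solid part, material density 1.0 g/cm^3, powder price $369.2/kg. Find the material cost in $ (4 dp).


V = 93.4 * 96.3 * 18.7 = 168195.654 mm^3 = 168.195654 cm^3
Mass = 168.195654 * 1.0 / 1000 = 0.16819565 kg
Cost = 0.16819565 * 369.2 = 62.0978 $


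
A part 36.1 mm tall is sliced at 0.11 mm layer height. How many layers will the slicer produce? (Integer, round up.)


Layers = ceil(36.1/0.11) = 329


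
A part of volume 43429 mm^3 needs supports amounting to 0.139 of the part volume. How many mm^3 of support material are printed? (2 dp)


V_support = 43429 * 0.139 = 6036.63 mm^3


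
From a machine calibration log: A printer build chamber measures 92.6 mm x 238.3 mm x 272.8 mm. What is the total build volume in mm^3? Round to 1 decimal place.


V = 92.6 * 238.3 * 272.8 = 6019763.0 mm^3


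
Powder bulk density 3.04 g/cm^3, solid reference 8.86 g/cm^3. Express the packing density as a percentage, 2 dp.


Packing = (3.04/8.86)*100 = 34.31 %


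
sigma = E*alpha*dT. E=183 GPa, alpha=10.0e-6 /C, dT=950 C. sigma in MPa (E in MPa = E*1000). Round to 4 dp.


sigma = 183*1000 * 10.0e-6 * 950 = 1738.5 MPa


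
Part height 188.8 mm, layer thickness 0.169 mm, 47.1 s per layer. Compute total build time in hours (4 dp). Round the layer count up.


Layers = ceil(188.8/0.169) = 1118
t = 1118 * 47.1 / 3600 = 14.6272 hrs


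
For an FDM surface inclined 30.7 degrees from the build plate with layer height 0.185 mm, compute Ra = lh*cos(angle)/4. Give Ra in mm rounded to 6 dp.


Ra = 0.185 * cos(30.7) / 4 = 0.039768 mm


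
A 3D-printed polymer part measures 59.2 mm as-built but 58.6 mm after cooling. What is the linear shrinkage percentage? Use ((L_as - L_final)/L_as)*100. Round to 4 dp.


Shrinkage = ((59.2-58.6)/59.2)*100 = 1.0135 %


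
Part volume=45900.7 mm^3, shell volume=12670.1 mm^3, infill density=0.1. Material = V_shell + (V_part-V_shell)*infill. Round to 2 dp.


V_infill = (45900.7 - 12670.1) * 0.1 = 3323.06
V_total = 12670.1 + 3323.06 = 15993.16 mm^3


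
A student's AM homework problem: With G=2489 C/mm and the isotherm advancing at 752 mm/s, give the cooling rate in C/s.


CR = 2489 * 752 = 1871728 C/s


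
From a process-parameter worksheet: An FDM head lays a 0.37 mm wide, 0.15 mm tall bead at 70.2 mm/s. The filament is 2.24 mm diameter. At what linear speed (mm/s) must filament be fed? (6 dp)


Q = 0.37 * 0.15 * 70.2 = 3.8961 mm^3/s
A_fil = pi*(2.24/2)^2 = 3.94081382 mm^2
v_feed = 3.8961 / 3.94081382 = 0.988654 mm/s


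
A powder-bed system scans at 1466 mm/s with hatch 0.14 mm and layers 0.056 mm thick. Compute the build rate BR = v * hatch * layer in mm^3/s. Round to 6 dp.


Rate = 1466 * 0.14 * 0.056 = 11.49344 mm^3/s


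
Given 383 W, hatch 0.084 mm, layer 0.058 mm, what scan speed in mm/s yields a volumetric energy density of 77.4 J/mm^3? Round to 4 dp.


v = 383 / (77.4*0.084*0.058) = 1015.6651 mm/s


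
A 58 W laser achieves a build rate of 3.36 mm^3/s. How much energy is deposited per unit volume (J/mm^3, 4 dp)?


SE = 58 / 3.36 = 17.2619 J/mm^3


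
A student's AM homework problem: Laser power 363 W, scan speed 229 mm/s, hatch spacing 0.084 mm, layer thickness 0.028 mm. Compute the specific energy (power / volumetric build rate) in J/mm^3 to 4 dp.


Build rate = 229 * 0.084 * 0.028 = 0.538608 mm^3/s
SE = 363 / 0.538608 = 673.9595 J/mm^3


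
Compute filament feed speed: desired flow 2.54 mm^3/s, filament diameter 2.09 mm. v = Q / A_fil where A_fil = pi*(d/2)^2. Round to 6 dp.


A = pi*(2.09/2)^2 = 3.430698
v = 2.54 / 3.430698 = 0.740374 mm/s


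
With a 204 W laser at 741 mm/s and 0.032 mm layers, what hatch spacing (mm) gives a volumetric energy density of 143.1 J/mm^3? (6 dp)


h = 204 / (143.1*741*0.032) = 0.06012 mm


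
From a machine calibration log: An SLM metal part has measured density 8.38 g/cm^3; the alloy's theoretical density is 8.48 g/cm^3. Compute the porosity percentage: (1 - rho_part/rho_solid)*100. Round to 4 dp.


Porosity = (1-8.38/8.48)*100 = 1.1792 %


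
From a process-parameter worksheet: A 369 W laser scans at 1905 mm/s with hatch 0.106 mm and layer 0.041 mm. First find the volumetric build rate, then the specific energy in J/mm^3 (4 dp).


Build rate = 1905 * 0.106 * 0.041 = 8.27913 mm^3/s
SE = 369 / 8.27913 = 44.5699 J/mm^3


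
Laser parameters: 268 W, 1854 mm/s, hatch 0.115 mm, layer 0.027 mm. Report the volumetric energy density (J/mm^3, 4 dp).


E = 268 / (1854*0.115*0.027) = 46.5547 J/mm^3


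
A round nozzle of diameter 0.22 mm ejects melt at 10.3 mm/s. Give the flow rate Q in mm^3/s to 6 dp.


A = pi*(0.22/2)^2 = 0.03801327 mm^2
Q = 0.03801327 * 10.3 = 0.391537 mm^3/s


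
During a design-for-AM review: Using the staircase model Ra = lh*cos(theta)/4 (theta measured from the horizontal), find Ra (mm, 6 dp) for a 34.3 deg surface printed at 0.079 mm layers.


Ra = 0.079 * cos(34.3) / 4 = 0.016315 mm


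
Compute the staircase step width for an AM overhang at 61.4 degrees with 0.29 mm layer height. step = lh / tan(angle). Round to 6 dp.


step = 0.29 / tan(61.4) = 0.158113 mm


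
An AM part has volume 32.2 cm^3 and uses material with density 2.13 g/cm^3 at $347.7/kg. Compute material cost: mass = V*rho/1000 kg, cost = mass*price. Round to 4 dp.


Mass = 32.2*2.13/1000 = 0.068586 kg
Cost = 0.068586 * 347.7 = 23.8474 $


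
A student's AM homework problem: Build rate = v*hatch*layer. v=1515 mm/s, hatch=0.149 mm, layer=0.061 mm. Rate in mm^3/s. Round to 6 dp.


Rate = 1515 * 0.149 * 0.061 = 13.769835 mm^3/s


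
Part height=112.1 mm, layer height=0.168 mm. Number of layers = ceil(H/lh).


Layers = ceil(112.1/0.168) = 668


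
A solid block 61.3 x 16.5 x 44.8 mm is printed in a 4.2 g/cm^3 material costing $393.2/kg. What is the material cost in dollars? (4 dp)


V = 61.3 * 16.5 * 44.8 = 45312.96 mm^3 = 45.31296 cm^3
Mass = 45.31296 * 4.2 / 1000 = 0.19031443 kg
Cost = 0.19031443 * 393.2 = 74.8316 $


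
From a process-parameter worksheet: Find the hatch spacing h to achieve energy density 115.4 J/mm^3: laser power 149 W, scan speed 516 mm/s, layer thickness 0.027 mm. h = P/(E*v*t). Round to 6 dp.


h = 149 / (115.4*516*0.027) = 0.092676 mm


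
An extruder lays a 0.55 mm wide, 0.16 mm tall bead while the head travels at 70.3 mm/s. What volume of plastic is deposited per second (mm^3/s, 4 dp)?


Rate = 0.55 * 0.16 * 70.3 = 6.1864 mm^3/s


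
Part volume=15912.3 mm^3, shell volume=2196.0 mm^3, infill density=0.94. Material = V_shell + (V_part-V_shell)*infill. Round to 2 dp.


V_infill = (15912.3 - 2196.0) * 0.94 = 12893.32
V_total = 2196.0 + 12893.32 = 15089.32 mm^3


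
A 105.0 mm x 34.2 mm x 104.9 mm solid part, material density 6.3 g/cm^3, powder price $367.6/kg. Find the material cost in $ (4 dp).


V = 105.0 * 34.2 * 104.9 = 376695.9 mm^3 = 376.6959 cm^3
Mass = 376.6959 * 6.3 / 1000 = 2.37318417 kg
Cost = 2.37318417 * 367.6 = 872.3825 $


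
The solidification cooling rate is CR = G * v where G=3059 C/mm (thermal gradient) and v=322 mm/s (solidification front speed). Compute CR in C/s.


CR = 3059 * 322 = 984998 C/s


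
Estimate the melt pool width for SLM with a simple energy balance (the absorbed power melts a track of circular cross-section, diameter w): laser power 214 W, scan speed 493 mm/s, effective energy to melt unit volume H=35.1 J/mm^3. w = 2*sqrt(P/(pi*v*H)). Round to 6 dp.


w = 2*sqrt(214/(pi*493*35.1)) = 0.125483 mm


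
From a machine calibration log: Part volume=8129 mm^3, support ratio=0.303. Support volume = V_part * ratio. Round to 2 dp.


V_support = 8129 * 0.303 = 2463.09 mm^3


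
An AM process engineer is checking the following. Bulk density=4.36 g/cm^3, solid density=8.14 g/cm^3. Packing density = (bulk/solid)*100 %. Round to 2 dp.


Packing = (4.36/8.14)*100 = 53.56 %


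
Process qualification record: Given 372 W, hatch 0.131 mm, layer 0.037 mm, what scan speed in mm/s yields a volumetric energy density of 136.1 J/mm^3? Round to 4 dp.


v = 372 / (136.1*0.131*0.037) = 563.9126 mm/s


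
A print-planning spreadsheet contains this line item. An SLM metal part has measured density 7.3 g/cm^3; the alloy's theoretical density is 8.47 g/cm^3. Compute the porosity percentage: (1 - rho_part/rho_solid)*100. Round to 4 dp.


Porosity = (1-7.3/8.47)*100 = 13.8135 %


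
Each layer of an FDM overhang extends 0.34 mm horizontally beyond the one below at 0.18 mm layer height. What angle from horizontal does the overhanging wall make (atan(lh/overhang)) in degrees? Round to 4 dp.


angle = atan(0.18/0.34) = 27.8973 degrees


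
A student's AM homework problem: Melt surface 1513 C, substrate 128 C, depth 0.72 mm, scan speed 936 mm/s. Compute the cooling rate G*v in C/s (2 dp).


G = (1513-128)/0.72 = 1923.61111111 C/mm
CR = 1923.61111111 * 936 = 1800500.0 C/s


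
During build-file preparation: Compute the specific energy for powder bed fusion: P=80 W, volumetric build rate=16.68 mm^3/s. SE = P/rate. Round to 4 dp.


SE = 80 / 16.68 = 4.7962 J/mm^3


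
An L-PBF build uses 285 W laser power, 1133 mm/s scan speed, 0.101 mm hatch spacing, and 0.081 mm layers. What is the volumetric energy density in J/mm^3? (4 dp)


E = 285 / (1133*0.101*0.081) = 30.7474 J/mm^3


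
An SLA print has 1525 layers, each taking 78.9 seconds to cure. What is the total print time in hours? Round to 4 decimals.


t = 1525 * 78.9 / 3600 = 33.4229 hrs


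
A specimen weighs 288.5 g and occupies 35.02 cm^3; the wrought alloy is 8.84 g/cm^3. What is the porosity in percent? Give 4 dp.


rho_part = 288.5 / 35.02 = 8.23814963 g/cm^3
Porosity = (1 - 8.23814963/8.84)*100 = 6.8083 %


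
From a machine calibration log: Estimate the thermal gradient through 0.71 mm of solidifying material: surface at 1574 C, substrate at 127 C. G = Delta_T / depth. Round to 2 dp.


G = (1574-127)/0.71 = 2038.03 C/mm


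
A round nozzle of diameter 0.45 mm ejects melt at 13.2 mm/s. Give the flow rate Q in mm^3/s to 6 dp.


A = pi*(0.45/2)^2 = 0.15904313 mm^2
Q = 0.15904313 * 13.2 = 2.099369 mm^3/s


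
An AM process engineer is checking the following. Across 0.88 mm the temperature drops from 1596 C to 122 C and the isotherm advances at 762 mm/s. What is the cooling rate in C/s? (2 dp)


G = (1596-122)/0.88 = 1675.0 C/mm
CR = 1675.0 * 762 = 1276350.0 C/s


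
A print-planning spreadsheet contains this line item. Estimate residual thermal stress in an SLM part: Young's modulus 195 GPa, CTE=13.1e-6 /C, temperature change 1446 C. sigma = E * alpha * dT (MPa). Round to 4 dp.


sigma = 195*1000 * 13.1e-6 * 1446 = 3693.807 MPa


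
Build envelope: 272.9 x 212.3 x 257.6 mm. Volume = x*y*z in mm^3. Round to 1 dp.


V = 272.9 * 212.3 * 257.6 = 14924486.2 mm^3


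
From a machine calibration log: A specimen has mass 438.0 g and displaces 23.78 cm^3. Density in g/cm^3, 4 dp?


rho = 438.0 / 23.78 = 18.4188 g/cm^3


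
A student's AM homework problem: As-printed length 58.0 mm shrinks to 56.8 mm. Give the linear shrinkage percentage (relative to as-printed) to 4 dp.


Shrinkage = ((58.0-56.8)/58.0)*100 = 2.069 %


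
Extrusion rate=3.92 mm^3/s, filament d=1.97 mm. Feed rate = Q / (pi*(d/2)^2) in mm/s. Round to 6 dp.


A = pi*(1.97/2)^2 = 3.048052
v = 3.92 / 3.048052 = 1.286067 mm/s


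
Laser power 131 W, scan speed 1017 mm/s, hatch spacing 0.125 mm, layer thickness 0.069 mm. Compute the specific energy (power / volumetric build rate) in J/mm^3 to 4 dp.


Build rate = 1017 * 0.125 * 0.069 = 8.771625 mm^3/s
SE = 131 / 8.771625 = 14.9345 J/mm^3


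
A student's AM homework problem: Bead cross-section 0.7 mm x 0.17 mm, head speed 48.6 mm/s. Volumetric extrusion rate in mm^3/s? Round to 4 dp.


Rate = 0.7 * 0.17 * 48.6 = 5.7834 mm^3/s


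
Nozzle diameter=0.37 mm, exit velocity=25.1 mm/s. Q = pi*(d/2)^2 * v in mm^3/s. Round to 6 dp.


A = pi*(0.37/2)^2 = 0.10752101 mm^2
Q = 0.10752101 * 25.1 = 2.698777 mm^3/s


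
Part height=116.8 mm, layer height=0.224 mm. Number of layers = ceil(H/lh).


Layers = ceil(116.8/0.224) = 522


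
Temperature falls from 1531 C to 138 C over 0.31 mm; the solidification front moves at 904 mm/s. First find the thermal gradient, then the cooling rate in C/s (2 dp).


G = (1531-138)/0.31 = 4493.5483871 C/mm
CR = 4493.5483871 * 904 = 4062167.74 C/s


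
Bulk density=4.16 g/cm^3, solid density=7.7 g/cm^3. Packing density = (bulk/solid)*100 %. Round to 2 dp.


Packing = (4.16/7.7)*100 = 54.03 %


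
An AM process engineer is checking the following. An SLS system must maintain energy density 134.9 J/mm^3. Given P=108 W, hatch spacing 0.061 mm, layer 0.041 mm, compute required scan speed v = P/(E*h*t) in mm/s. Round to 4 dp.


v = 108 / (134.9*0.061*0.041) = 320.1092 mm/s


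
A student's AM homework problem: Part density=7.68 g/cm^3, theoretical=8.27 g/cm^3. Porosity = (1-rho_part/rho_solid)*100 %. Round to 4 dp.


Porosity = (1-7.68/8.27)*100 = 7.1342 %


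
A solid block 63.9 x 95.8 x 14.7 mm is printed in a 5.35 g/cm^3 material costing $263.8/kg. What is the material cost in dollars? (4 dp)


V = 63.9 * 95.8 * 14.7 = 89987.814 mm^3 = 89.987814 cm^3
Mass = 89.987814 * 5.35 / 1000 = 0.4814348 kg
Cost = 0.4814348 * 263.8 = 127.0025 $


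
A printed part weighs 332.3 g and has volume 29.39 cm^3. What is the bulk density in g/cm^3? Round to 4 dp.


rho = 332.3 / 29.39 = 11.3066 g/cm^3


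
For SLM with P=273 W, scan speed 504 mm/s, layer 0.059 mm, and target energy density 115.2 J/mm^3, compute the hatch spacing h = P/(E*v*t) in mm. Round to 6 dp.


h = 273 / (115.2*504*0.059) = 0.079694 mm


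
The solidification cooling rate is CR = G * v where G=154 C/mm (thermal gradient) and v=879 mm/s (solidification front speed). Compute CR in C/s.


CR = 154 * 879 = 135366 C/s


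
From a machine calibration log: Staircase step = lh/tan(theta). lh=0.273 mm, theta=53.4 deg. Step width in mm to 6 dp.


step = 0.273 / tan(53.4) = 0.202748 mm


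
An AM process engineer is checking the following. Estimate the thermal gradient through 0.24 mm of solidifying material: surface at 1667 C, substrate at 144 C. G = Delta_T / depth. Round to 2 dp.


G = (1667-144)/0.24 = 6345.83 C/mm


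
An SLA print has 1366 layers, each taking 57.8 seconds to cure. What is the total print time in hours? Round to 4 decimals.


t = 1366 * 57.8 / 3600 = 21.9319 hrs


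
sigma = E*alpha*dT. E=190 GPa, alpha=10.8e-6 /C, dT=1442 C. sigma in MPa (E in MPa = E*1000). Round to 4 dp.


sigma = 190*1000 * 10.8e-6 * 1442 = 2958.984 MPa


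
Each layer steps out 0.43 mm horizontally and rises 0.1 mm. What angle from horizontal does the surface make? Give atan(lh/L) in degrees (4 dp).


angle = atan(0.1/0.43) = 13.0919 degrees


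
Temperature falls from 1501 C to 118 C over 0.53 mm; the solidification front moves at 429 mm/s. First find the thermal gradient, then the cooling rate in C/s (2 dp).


G = (1501-118)/0.53 = 2609.43396226 C/mm
CR = 2609.43396226 * 429 = 1119447.17 C/s


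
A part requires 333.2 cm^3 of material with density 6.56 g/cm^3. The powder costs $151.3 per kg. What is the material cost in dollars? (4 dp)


Mass = 333.2*6.56/1000 = 2.185792 kg
Cost = 2.185792 * 151.3 = 330.7103 $


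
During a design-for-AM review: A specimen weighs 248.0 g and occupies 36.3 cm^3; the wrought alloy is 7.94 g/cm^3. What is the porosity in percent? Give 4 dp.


rho_part = 248.0 / 36.3 = 6.83195592 g/cm^3
Porosity = (1 - 6.83195592/7.94)*100 = 13.9552 %


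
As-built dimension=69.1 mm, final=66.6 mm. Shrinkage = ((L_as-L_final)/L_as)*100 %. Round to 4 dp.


Shrinkage = ((69.1-66.6)/69.1)*100 = 3.6179 %


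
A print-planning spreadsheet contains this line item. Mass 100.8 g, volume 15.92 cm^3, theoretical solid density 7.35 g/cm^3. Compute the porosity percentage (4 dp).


rho_part = 100.8 / 15.92 = 6.33165829 g/cm^3
Porosity = (1 - 6.33165829/7.35)*100 = 13.855 %


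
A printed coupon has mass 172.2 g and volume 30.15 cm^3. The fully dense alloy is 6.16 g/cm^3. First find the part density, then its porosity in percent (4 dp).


rho_part = 172.2 / 30.15 = 5.71144279 g/cm^3
Porosity = (1 - 5.71144279/6.16)*100 = 7.2818 %


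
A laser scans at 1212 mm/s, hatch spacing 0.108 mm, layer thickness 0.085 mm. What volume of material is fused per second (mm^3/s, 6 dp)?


Rate = 1212 * 0.108 * 0.085 = 11.12616 mm^3/s


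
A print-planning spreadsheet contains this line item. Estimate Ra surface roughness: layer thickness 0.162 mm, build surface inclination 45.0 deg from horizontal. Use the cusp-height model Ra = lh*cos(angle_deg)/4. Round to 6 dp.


Ra = 0.162 * cos(45.0) / 4 = 0.028638 mm


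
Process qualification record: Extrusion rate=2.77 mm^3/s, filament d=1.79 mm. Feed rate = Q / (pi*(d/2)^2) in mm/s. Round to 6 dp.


A = pi*(1.79/2)^2 = 2.516494
v = 2.77 / 2.516494 = 1.100738 mm/s


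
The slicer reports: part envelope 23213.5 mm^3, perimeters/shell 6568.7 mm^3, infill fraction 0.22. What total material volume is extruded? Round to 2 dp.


V_infill = (23213.5 - 6568.7) * 0.22 = 3661.86
V_total = 6568.7 + 3661.86 = 10230.56 mm^3


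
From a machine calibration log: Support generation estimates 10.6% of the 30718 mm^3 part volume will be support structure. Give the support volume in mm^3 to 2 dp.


V_support = 30718 * 0.106 = 3256.11 mm^3


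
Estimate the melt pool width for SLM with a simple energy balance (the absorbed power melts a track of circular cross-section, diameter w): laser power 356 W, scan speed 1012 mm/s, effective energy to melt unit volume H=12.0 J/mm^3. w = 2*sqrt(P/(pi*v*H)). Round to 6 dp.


w = 2*sqrt(356/(pi*1012*12.0)) = 0.193196 mm


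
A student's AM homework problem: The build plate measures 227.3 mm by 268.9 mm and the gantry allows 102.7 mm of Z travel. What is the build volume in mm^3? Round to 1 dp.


V = 227.3 * 268.9 * 102.7 = 6277123.6 mm^3


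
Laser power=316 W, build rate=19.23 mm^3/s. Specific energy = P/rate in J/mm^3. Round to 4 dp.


SE = 316 / 19.23 = 16.4327 J/mm^3


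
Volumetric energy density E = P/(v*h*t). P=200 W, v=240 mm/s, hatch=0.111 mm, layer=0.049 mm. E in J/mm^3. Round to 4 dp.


E = 200 / (240*0.111*0.049) = 153.2144 J/mm^3


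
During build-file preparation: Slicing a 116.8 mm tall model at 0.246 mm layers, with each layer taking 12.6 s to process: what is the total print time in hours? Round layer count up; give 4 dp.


Layers = ceil(116.8/0.246) = 475
t = 475 * 12.6 / 3600 = 1.6625 hrs


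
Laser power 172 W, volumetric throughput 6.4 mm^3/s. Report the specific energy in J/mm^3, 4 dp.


SE = 172 / 6.4 = 26.875 J/mm^3


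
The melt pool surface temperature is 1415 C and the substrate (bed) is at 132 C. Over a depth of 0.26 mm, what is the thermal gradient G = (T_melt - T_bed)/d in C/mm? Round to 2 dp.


G = (1415-132)/0.26 = 4934.62 C/mm


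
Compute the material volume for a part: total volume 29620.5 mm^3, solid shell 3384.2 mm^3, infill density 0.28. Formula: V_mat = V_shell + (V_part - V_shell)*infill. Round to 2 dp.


V_infill = (29620.5 - 3384.2) * 0.28 = 7346.16
V_total = 3384.2 + 7346.16 = 10730.36 mm^3


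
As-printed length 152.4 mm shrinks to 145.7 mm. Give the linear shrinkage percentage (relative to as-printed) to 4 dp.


Shrinkage = ((152.4-145.7)/152.4)*100 = 4.3963 %


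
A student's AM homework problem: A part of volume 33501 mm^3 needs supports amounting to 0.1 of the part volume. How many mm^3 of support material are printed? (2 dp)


V_support = 33501 * 0.1 = 3350.1 mm^3


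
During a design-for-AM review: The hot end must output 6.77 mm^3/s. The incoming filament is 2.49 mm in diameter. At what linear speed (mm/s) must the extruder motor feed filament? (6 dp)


A = pi*(2.49/2)^2 = 4.869547
v = 6.77 / 4.869547 = 1.390273 mm/s


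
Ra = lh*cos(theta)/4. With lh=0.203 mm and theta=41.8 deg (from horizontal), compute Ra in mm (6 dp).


Ra = 0.203 * cos(41.8) / 4 = 0.037833 mm


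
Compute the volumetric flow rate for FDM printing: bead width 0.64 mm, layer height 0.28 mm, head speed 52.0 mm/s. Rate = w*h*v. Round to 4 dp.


Rate = 0.64 * 0.28 * 52.0 = 9.3184 mm^3/s


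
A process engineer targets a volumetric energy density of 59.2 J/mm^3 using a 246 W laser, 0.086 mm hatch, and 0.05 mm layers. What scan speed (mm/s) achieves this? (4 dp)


v = 246 / (59.2*0.086*0.05) = 966.3734 mm/s


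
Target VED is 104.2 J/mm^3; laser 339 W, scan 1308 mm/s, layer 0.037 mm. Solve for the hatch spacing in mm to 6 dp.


h = 339 / (104.2*1308*0.037) = 0.067224 mm


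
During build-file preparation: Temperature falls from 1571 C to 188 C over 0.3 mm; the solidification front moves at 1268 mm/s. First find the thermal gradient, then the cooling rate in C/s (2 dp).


G = (1571-188)/0.3 = 4610.0 C/mm
CR = 4610.0 * 1268 = 5845480.0 C/s


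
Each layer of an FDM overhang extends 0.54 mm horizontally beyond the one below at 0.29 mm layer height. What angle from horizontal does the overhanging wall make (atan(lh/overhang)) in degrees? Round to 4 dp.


angle = atan(0.29/0.54) = 28.2374 degrees


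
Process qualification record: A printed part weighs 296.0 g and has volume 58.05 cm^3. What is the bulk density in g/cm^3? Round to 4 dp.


rho = 296.0 / 58.05 = 5.0991 g/cm^3


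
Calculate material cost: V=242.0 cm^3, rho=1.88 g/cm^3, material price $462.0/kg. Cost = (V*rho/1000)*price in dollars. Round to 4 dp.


Mass = 242.0*1.88/1000 = 0.45496 kg
Cost = 0.45496 * 462.0 = 210.1915 $


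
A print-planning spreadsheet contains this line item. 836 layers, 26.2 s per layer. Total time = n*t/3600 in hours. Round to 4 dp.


t = 836 * 26.2 / 3600 = 6.0842 hrs


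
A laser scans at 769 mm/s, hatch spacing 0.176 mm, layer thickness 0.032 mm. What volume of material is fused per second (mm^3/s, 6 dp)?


Rate = 769 * 0.176 * 0.032 = 4.331008 mm^3/s


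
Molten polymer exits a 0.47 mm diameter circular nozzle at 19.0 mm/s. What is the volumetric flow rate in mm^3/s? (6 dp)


A = pi*(0.47/2)^2 = 0.17349445 mm^2
Q = 0.17349445 * 19.0 = 3.296395 mm^3/s


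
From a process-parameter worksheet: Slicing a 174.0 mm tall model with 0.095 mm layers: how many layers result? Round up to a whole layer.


Layers = ceil(174.0/0.095) = 1832


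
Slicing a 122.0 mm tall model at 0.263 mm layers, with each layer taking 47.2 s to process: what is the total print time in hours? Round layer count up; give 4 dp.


Layers = ceil(122.0/0.263) = 464
t = 464 * 47.2 / 3600 = 6.0836 hrs


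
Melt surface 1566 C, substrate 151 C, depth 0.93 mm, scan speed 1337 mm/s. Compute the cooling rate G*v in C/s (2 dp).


G = (1566-151)/0.93 = 1521.50537634 C/mm
CR = 1521.50537634 * 1337 = 2034252.69 C/s


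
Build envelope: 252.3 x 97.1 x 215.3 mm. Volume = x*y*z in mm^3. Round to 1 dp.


V = 252.3 * 97.1 * 215.3 = 5274490.4 mm^3


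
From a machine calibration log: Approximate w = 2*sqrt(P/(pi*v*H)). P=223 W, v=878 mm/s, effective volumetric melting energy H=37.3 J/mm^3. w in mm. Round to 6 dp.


w = 2*sqrt(223/(pi*878*37.3)) = 0.093112 mm


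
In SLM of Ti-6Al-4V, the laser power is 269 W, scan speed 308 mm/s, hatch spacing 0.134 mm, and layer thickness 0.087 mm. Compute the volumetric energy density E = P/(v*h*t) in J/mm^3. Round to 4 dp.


E = 269 / (308*0.134*0.087) = 74.9165 J/mm^3


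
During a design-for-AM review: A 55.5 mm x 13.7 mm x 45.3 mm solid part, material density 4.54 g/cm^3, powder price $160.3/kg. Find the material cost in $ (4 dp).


V = 55.5 * 13.7 * 45.3 = 34443.855 mm^3 = 34.443855 cm^3
Mass = 34.443855 * 4.54 / 1000 = 0.1563751 kg
Cost = 0.1563751 * 160.3 = 25.0669 $


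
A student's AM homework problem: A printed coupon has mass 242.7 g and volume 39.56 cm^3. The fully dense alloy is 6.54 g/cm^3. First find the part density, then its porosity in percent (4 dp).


rho_part = 242.7 / 39.56 = 6.13498483 g/cm^3
Porosity = (1 - 6.13498483/6.54)*100 = 6.1929 %


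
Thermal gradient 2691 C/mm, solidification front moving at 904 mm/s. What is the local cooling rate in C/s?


CR = 2691 * 904 = 2432664 C/s


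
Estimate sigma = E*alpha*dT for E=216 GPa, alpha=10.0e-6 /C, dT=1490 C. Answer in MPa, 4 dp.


sigma = 216*1000 * 10.0e-6 * 1490 = 3218.4 MPa


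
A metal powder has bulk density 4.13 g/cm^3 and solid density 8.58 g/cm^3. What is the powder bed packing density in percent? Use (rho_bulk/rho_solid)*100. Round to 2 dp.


Packing = (4.13/8.58)*100 = 48.14 %


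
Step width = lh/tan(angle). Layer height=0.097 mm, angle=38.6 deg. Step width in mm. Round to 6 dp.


step = 0.097 / tan(38.6) = 0.12151 mm


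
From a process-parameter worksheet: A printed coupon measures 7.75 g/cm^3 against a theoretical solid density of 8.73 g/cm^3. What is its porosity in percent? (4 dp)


Porosity = (1-7.75/8.73)*100 = 11.2257 %


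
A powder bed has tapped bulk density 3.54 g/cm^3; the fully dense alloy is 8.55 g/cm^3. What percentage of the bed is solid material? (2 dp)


Packing = (3.54/8.55)*100 = 41.4 %


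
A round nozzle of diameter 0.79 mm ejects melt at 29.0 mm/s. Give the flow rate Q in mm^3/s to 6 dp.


A = pi*(0.79/2)^2 = 0.49016699 mm^2
Q = 0.49016699 * 29.0 = 14.214843 mm^3/s


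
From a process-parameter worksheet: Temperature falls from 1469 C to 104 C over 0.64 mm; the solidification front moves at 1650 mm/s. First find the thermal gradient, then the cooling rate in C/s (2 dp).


G = (1469-104)/0.64 = 2132.8125 C/mm
CR = 2132.8125 * 1650 = 3519140.63 C/s


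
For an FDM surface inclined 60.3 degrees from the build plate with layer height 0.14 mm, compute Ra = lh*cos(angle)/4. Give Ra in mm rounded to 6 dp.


Ra = 0.14 * cos(60.3) / 4 = 0.017341 mm


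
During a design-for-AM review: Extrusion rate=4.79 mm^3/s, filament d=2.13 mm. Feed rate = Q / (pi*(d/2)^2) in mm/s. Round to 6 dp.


A = pi*(2.13/2)^2 = 3.563273
v = 4.79 / 3.563273 = 1.34427 mm/s


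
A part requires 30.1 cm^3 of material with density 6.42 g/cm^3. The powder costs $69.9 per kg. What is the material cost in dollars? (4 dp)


Mass = 30.1*6.42/1000 = 0.193242 kg
Cost = 0.193242 * 69.9 = 13.5076 $


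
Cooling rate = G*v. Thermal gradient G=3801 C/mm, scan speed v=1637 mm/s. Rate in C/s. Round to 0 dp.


CR = 3801 * 1637 = 6222237 C/s


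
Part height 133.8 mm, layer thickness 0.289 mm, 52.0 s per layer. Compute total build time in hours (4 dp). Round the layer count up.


Layers = ceil(133.8/0.289) = 463
t = 463 * 52.0 / 3600 = 6.6878 hrs


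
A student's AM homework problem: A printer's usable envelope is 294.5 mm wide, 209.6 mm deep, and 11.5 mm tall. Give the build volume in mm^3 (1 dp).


V = 294.5 * 209.6 * 11.5 = 709862.8 mm^3


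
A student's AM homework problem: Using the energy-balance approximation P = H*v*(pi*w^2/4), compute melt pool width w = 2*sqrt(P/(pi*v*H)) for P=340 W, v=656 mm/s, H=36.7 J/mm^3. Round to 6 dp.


w = 2*sqrt(340/(pi*656*36.7)) = 0.134094 mm


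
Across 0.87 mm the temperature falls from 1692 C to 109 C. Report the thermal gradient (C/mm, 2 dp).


G = (1692-109)/0.87 = 1819.54 C/mm


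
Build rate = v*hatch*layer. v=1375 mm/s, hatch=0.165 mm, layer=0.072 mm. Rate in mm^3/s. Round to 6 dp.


Rate = 1375 * 0.165 * 0.072 = 16.335 mm^3/s


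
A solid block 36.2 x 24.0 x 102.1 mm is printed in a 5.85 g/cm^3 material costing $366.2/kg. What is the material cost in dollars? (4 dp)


V = 36.2 * 24.0 * 102.1 = 88704.48 mm^3 = 88.70448 cm^3
Mass = 88.70448 * 5.85 / 1000 = 0.51892121 kg
Cost = 0.51892121 * 366.2 = 190.0289 $


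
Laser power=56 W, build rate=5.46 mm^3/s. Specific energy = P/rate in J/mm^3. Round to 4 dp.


SE = 56 / 5.46 = 10.2564 J/mm^3


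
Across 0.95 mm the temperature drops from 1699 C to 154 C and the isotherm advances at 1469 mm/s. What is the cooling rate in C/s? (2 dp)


G = (1699-154)/0.95 = 1626.31578947 C/mm
CR = 1626.31578947 * 1469 = 2389057.89 C/s


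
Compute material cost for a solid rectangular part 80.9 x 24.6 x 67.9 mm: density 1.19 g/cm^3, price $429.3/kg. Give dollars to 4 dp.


V = 80.9 * 24.6 * 67.9 = 135130.506 mm^3 = 135.130506 cm^3
Mass = 135.130506 * 1.19 / 1000 = 0.1608053 kg
Cost = 0.1608053 * 429.3 = 69.0337 $


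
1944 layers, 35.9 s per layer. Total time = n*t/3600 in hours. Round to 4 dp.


t = 1944 * 35.9 / 3600 = 19.386 hrs


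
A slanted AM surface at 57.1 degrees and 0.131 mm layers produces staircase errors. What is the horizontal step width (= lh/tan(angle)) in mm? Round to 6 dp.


step = 0.131 / tan(57.1) = 0.084748 mm


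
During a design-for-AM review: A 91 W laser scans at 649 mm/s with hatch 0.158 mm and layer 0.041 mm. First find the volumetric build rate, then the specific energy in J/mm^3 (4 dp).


Build rate = 649 * 0.158 * 0.041 = 4.204222 mm^3/s
SE = 91 / 4.204222 = 21.6449 J/mm^3


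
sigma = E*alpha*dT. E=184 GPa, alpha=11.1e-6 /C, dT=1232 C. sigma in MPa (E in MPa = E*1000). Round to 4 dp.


sigma = 184*1000 * 11.1e-6 * 1232 = 2516.2368 MPa


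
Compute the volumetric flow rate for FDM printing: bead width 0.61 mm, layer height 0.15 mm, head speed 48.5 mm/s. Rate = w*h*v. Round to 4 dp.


Rate = 0.61 * 0.15 * 48.5 = 4.4378 mm^3/s


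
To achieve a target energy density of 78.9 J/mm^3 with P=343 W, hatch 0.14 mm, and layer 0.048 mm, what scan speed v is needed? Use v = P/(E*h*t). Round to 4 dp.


v = 343 / (78.9*0.14*0.048) = 646.9159 mm/s


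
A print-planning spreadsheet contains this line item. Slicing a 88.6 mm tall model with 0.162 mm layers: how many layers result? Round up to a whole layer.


Layers = ceil(88.6/0.162) = 547


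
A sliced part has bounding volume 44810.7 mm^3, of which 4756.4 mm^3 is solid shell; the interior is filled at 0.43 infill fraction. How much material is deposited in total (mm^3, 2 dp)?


V_infill = (44810.7 - 4756.4) * 0.43 = 17223.35
V_total = 4756.4 + 17223.35 = 21979.75 mm^3


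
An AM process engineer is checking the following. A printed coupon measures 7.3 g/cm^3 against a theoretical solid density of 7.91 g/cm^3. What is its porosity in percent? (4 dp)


Porosity = (1-7.3/7.91)*100 = 7.7118 %
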